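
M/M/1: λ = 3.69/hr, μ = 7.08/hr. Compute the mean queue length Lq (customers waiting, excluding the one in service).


ρ = 3.69/7.08 = 0.5212
Lq = ρ²/(1−ρ) = 0.2716/0.4788 = 0.5673

Final: 0.5673


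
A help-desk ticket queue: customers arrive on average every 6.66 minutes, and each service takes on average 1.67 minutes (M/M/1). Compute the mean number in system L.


λ = 60/6.66 = 9.0090 /hr
μ = 60/1.67 = 35.9281 /hr
ρ = λ/μ = 9.0090/35.9281 = 0.2508
L = ρ/(1−ρ) = 0.2508/0.7492 = 0.3347

Final: 0.3347


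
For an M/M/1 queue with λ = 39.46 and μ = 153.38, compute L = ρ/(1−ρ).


ρ = λ/μ = 39.46/153.38 = 0.2573
L = ρ/(1−ρ) = 0.2573/(1 − 0.2573) = 0.2573/0.7427 = 0.3464

Final: 0.3464


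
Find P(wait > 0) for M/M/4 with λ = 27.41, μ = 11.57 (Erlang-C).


a = λ/μ = 2.3691; ρ = a/4 = 0.5923
P₀ = 0.086131 (from M/M/c formula)
C(c,a) = [a^c/(c!(1−ρ))]·P₀ = [31.49943/(24·0.4077)]·0.086131
= 3.21894·0.086131 = 0.277250

Final: 0.277250


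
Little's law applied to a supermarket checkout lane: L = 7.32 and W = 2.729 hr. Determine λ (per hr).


λ = L/W = 7.32/2.729 = 2.6823 /hr

Final: 2.6823 /hr


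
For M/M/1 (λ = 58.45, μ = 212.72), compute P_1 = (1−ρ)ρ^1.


ρ = 58.45/212.72 = 0.2748
P_n = (1−ρ)·ρ^n = (1 − 0.2748)·0.2748^1 = 0.7252·0.274774 = 0.199273

Final: 0.199273


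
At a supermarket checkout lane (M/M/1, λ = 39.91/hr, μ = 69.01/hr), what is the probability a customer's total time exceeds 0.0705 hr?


W ~ Exponential(μ−λ) for M/M/1.
μ − λ = 69.01 − 39.91 = 29.1000
P(W > t) = e^{−(μ−λ)t} = e^{−2.0516} = 0.128536

Final: 0.128536


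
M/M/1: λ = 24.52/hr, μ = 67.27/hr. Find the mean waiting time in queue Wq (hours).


ρ = 24.52/67.27 = 0.3645
Wq = ρ/(μ−λ) = 0.3645/(67.27 − 24.52) = 0.3645/42.75 = 0.008526 hr

Final: 0.008526 hr


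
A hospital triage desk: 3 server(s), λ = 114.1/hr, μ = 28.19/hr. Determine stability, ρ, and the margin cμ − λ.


Total capacity cμ = 3·28.19 = 84.57/hr
ρ = λ/(cμ) = 114.1/84.57 = 1.3492
Stable ⇔ ρ < 1: NO
Spare capacity = cμ − λ = 84.57 − 114.1 = -29.53/hr

Final: ρ = 1.3492; unstable; margin = -29.53/hr


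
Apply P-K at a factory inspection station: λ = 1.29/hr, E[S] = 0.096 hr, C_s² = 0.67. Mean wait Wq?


ρ = λ·E[S] = 1.29·0.096 = 0.1238
E[S²] = E[S]²(1+C_s²) = 0.096²·(1+0.67) = 0.015391
Wq = λ·E[S²]/(2(1−ρ)) = 1.29·0.015391/(2·0.8762) = 0.01133 hr

Final: 0.01133 hr


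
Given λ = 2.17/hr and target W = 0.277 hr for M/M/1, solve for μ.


W = 1/(μ−λ) ⇒ μ − λ = 1/W = 1/0.277 = 3.6101
μ = λ + 1/W = 2.17 + 3.6101 = 5.7801 per hr

Final: 5.7801 /hr


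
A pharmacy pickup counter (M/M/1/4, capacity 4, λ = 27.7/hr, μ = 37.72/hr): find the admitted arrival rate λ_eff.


ρ = 0.7344; P_K = (1−ρ)ρ^4/(1−ρ^5) = 0.098235
λ_eff = λ(1 − P_K) = 27.7·(1 − 0.098235) = 27.7·0.901765 = 24.9789 /hr

Final: 24.9789 /hr


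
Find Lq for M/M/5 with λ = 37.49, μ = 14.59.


a = λ/μ = 2.5696; ρ = a/5 = 0.5139
P₀ = 0.074430
Lq = P₀·a^c·ρ / (c!·(1−ρ)²) = 0.074430·112.02133·0.5139/(120·0.23628)
= 0.15112

Final: 0.15112


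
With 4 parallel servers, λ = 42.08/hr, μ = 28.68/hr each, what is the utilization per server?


ρ = λ/(cμ) = 42.08/(4·28.68) = 42.08/114.72 = 0.3668

Final: 0.3668


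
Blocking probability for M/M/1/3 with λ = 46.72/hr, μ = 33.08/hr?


ρ = λ/μ = 46.72/33.08 = 1.4123
P_K = (1−ρ)ρ^K/(1−ρ^(K+1)) = (-0.4123·2.817163)/(1 − 3.978775)
= -1.161611/-2.978775 = 0.389963

Final: 0.389963


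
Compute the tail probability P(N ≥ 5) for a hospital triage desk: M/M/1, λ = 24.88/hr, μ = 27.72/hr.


ρ = 24.88/27.72 = 0.8975
P(N ≥ n) = ρ^n = 0.8975^5 = 0.582486

Final: 0.582486


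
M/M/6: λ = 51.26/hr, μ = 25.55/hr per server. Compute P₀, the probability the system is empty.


a = λ/μ = 51.26/25.55 = 2.0063; ρ = a/c = 0.3344
Σ_{k=0}^{5} a^k/k! (terms k=0..5) = 1.00000 + 2.00626 + 2.01254 + 1.34590 + 0.67506 + 0.27087 = 7.31063
Tail: a^6/(6!(1−ρ)) = 65.21180/(720·0.6656) = 0.13607
P₀ = 1/(7.31063 + 0.13607) = 1/7.44670 = 0.134288

Final: 0.134288


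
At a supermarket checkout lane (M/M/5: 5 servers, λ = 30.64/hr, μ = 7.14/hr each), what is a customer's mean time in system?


a = 4.2913; ρ = 0.8583; P₀ = 0.007852
Lq = P₀·a^c·ρ/(c!(1−ρ)²) = 4.06800
Wq = Lq/λ = 4.06800/30.64 = 0.13277 hr
W = Wq + 1/μ = 0.13277 + 0.14006 = 0.27282 hr

Final: 0.27282 hr


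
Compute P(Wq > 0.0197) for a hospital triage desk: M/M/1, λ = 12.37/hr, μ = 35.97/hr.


ρ = 12.37/35.97 = 0.3439
P(Wq > t) = ρ·e^{−(μ−λ)t} = 0.3439·e^{−0.4649}
= 0.3439·0.628185 = 0.216031

Final: 0.216031


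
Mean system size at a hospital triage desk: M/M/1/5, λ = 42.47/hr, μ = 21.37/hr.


ρ = 42.47/21.37 = 1.9874
L = ρ[1 − (K+1)ρ^K + Kρ^(K+1)] / [(1−ρ)(1−ρ^(K+1))]
Numerator: 1.9874·(1 − 6·31.001927 + 5·61.612160) = 244.543800
Denominator: (-0.9874)·(-60.612160) = 59.846353
L = 244.543800/59.846353 = 4.0862

Final: 4.0862


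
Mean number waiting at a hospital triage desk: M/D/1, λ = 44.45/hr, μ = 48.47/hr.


ρ = 44.45/48.47 = 0.9171
M/D/1: Lq = ρ²/(2(1−ρ)) = 0.8410/(2·0.08294) = 5.07008

Final: 5.07008


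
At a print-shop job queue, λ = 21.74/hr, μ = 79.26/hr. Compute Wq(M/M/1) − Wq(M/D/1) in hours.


ρ = 21.74/79.26 = 0.2743
Wq(M/M/1) = ρ/(μ−λ) = 0.2743/57.52 = 0.004769 hr
Wq(M/D/1) = ρ/(2(μ−λ)) = 0.002384 hr
Savings = 0.004769 − 0.002384 = 0.002384 hr

Final: 0.002384 hr


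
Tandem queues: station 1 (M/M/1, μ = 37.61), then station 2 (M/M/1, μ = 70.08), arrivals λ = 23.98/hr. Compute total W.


Each node sees arrival rate λ = 23.98/hr (tandem ⇒ throughput preserved).
W₁ = 1/(μ₁−λ) = 1/(37.61−23.98) = 0.07337 hr
W₂ = 1/(μ₂−λ) = 1/(70.08−23.98) = 0.02169 hr
W_total = W₁ + W₂ = 0.07337 + 0.02169 = 0.09506 hr

Final: 0.09506 hr


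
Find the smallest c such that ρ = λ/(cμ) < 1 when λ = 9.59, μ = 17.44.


Stability requires cμ > λ ⇔ c > λ/μ.
λ/μ = 9.59/17.44 = 0.5499
Minimum integer c = ⌊0.5499⌋ + 1 = 1
Check: 1·17.44 = 17.44 > 9.59, while 0·17.44 = 0.00 ≤ 9.59

Final: 1 servers


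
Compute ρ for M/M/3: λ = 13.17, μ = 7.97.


ρ = λ/(cμ) = 13.17/(3·7.97) = 13.17/23.91 = 0.5508

Final: 0.5508


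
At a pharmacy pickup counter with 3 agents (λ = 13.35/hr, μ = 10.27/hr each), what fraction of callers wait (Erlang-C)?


a = λ/μ = 1.2999; ρ = a/3 = 0.4333
P₀ = 0.263799 (from M/M/c formula)
C(c,a) = [a^c/(c!(1−ρ))]·P₀ = [2.19651/(6·0.5667)]·0.263799
= 0.64599·0.263799 = 0.170412

Final: 0.170412


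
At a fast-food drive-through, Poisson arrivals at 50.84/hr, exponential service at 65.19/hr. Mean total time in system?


W = 1/(μ−λ) = 1/(65.19 − 50.84) = 1/14.35 = 0.06969 hr

Final: 0.06969 hr


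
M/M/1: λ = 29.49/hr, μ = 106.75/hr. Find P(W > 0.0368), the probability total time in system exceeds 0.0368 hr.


W ~ Exponential(μ−λ) for M/M/1.
μ − λ = 106.75 − 29.49 = 77.2600
P(W > t) = e^{−(μ−λ)t} = e^{−2.8432} = 0.058241

Final: 0.058241


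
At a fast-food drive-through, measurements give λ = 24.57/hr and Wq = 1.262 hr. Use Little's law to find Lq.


Lq = λWq = 24.57·1.262 = 31.0073

Final: 31.0073


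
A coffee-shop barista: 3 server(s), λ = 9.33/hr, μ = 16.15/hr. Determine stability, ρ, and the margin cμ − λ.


Total capacity cμ = 3·16.15 = 48.45/hr
ρ = λ/(cμ) = 9.33/48.45 = 0.1926
Stable ⇔ ρ < 1: YES
Spare capacity = cμ − λ = 48.45 − 9.33 = 39.12/hr

Final: ρ = 0.1926; stable; margin = 39.12/hr


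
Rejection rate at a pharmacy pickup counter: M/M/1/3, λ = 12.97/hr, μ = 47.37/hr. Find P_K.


ρ = λ/μ = 12.97/47.37 = 0.2738
P_K = (1−ρ)ρ^K/(1−ρ^(K+1)) = (0.7262·0.020526)/(1 − 0.005620)
= 0.014906/0.994380 = 0.014990

Final: 0.014990


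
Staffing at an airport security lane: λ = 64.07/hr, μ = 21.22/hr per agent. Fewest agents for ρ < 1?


Stability requires cμ > λ ⇔ c > λ/μ.
λ/μ = 64.07/21.22 = 3.0193
Minimum integer c = ⌊3.0193⌋ + 1 = 4
Check: 4·21.22 = 84.88 > 64.07, while 3·21.22 = 63.66 ≤ 64.07

Final: 4 servers


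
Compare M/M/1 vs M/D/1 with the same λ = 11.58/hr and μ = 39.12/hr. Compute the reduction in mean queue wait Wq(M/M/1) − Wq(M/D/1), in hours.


ρ = 11.58/39.12 = 0.2960
Wq(M/M/1) = ρ/(μ−λ) = 0.2960/27.54 = 0.01075 hr
Wq(M/D/1) = ρ/(2(μ−λ)) = 0.005374 hr
Savings = 0.01075 − 0.005374 = 0.005374 hr

Final: 0.005374 hr


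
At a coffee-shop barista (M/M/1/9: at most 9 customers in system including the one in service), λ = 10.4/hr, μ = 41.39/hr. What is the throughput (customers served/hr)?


ρ = 0.2513; P_K = (1−ρ)ρ^9/(1−ρ^10) = 0.000002989
λ_eff = λ(1 − P_K) = 10.4·(1 − 0.000002989) = 10.4·0.999997 = 10.4000 /hr

Final: 10.4000 /hr


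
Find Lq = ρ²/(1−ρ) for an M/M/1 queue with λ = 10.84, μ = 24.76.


ρ = 10.84/24.76 = 0.4378
Lq = ρ²/(1−ρ) = 0.1917/0.5622 = 0.3409

Final: 0.3409


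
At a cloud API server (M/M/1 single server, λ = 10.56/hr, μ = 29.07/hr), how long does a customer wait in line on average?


ρ = 10.56/29.07 = 0.3633
Wq = ρ/(μ−λ) = 0.3633/(29.07 − 10.56) = 0.3633/18.51 = 0.01963 hr

Final: 0.01963 hr


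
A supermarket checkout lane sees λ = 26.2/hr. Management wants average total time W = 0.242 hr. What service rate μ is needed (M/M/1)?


W = 1/(μ−λ) ⇒ μ − λ = 1/W = 1/0.242 = 4.1322
μ = λ + 1/W = 26.2 + 4.1322 = 30.3322 per hr

Final: 30.3322 /hr


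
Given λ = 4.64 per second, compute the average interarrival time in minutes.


Mean interarrival time = 1/λ = 1/4.64 second = 0.21552 second
In minutes: 0.21552 × 0.0166667 = 0.003592 min

Final: 0.003592 min


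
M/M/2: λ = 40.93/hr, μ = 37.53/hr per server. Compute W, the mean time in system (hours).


a = 1.0906; ρ = 0.5453; P₀ = 0.294250
Lq = P₀·a^c·ρ/(c!(1−ρ)²) = 0.46152
Wq = Lq/λ = 0.46152/40.93 = 0.01128 hr
W = Wq + 1/μ = 0.01128 + 0.02665 = 0.03792 hr

Final: 0.03792 hr


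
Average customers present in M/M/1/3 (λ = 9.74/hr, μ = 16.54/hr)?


ρ = 9.74/16.54 = 0.5889
L = ρ[1 − (K+1)ρ^K + Kρ^(K+1)] / [(1−ρ)(1−ρ^(K+1))]
Numerator: 0.5889·(1 − 4·0.204207 + 3·0.120252) = 0.320307
Denominator: (0.4111)·(0.879748) = 0.361686
L = 0.320307/0.361686 = 0.8856

Final: 0.8856


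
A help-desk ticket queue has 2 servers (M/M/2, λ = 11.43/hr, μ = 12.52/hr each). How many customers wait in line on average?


a = λ/μ = 0.9129; ρ = a/2 = 0.4565
P₀ = 0.373183
Lq = P₀·a^c·ρ / (c!·(1−ρ)²) = 0.373183·0.83346·0.4565/(2·0.29543)
= 0.24029

Final: 0.24029


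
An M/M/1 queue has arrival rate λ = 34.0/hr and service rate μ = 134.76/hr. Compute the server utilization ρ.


ρ = λ/μ = 34.0/134.76 = 0.2523

Final: 0.2523


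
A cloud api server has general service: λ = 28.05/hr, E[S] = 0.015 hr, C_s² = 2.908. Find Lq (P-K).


ρ = λ·E[S] = 28.05·0.015 = 0.4208
Lq = ρ²(1+C_s²)/(2(1−ρ)) = 0.1770·(1+2.908)/(2·0.5793)
= 0.1770·3.9080/1.1585 = 0.59718

Final: 0.59718


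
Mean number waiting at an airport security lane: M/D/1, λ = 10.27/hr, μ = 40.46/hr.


ρ = 10.27/40.46 = 0.2538
M/D/1: Lq = ρ²/(2(1−ρ)) = 0.06443/(2·0.7462) = 0.04317

Final: 0.04317


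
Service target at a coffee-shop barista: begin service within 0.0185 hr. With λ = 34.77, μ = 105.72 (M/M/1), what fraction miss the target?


ρ = 34.77/105.72 = 0.3289
P(Wq > t) = ρ·e^{−(μ−λ)t} = 0.3289·e^{−1.3126}
= 0.3289·0.269126 = 0.088512

Final: 0.088512


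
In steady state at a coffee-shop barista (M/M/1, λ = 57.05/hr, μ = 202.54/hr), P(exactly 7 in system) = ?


ρ = 57.05/202.54 = 0.2817
P_n = (1−ρ)·ρ^n = (1 − 0.2817)·0.2817^7 = 0.7183·0.0001407 = 0.0001010

Final: 0.0001010


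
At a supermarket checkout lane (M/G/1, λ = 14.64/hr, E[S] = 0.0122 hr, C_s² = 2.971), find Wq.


ρ = λ·E[S] = 14.64·0.0122 = 0.1786
E[S²] = E[S]²(1+C_s²) = 0.0122²·(1+2.971) = 0.0005910
Wq = λ·E[S²]/(2(1−ρ)) = 14.64·0.0005910/(2·0.8214) = 0.005267 hr

Final: 0.005267 hr


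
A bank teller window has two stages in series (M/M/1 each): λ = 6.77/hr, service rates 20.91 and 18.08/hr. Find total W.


Each node sees arrival rate λ = 6.77/hr (tandem ⇒ throughput preserved).
W₁ = 1/(μ₁−λ) = 1/(20.91−6.77) = 0.07072 hr
W₂ = 1/(μ₂−λ) = 1/(18.08−6.77) = 0.08842 hr
W_total = W₁ + W₂ = 0.07072 + 0.08842 = 0.15914 hr

Final: 0.15914 hr


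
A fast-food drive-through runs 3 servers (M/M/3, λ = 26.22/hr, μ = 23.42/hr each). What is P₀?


a = λ/μ = 26.22/23.42 = 1.1196; ρ = a/c = 0.3732
Σ_{k=0}^{2} a^k/k! (terms k=0..2) = 1.00000 + 1.11956 + 0.62670 = 2.74626
Tail: a^3/(3!(1−ρ)) = 1.40326/(6·0.6268) = 0.37312
P₀ = 1/(2.74626 + 0.37312) = 1/3.11938 = 0.320577

Final: 0.320577


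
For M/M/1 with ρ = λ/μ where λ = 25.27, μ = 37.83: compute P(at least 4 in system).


ρ = 25.27/37.83 = 0.6680
P(N ≥ n) = ρ^n = 0.6680^4 = 0.199102

Final: 0.199102


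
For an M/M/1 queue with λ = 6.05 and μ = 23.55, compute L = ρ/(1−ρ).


ρ = λ/μ = 6.05/23.55 = 0.2569
L = ρ/(1−ρ) = 0.2569/(1 − 0.2569) = 0.2569/0.7431 = 0.3457

Final: 0.3457


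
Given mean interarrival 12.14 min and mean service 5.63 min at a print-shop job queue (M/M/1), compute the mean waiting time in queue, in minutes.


λ = 60/12.14 = 4.9423 /hr
μ = 60/5.63 = 10.6572 /hr
ρ = λ/μ = 4.9423/10.6572 = 0.4638
Wq = ρ/(μ−λ) = 0.4638/(10.6572−4.9423) = 0.08115 hr
In minutes: 0.08115·60 = 4.869 min

Final: 4.869 min


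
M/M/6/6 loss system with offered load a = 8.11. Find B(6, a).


B(c,a) = (a^c/c!) / Σ_{k=0}^{c} a^k/k!
a^6/6! = 395.177882
Σ terms (k=0..6): 1.00000 + 8.11000 + 32.88605 + 88.90196 + 180.24871 + 292.36341 + 395.17788 = 998.688015
B = 395.177882/998.688015 = 0.395697

Final: 0.395697


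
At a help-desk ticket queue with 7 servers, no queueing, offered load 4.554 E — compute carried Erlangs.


B(7,4.554) = 0.093331 (Erlang-B)
Carried load = a(1 − B) = 4.554·(1 − 0.093331) = 4.554·0.906669 = 4.1290 E

Final: 4.1290 Erlangs


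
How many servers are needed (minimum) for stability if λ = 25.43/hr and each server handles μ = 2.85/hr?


Stability requires cμ > λ ⇔ c > λ/μ.
λ/μ = 25.43/2.85 = 8.9228
Minimum integer c = ⌊8.9228⌋ + 1 = 9
Check: 9·2.85 = 25.65 > 25.43, while 8·2.85 = 22.80 ≤ 25.43

Final: 9 servers


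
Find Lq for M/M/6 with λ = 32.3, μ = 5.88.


a = λ/μ = 5.4932; ρ = a/6 = 0.9155
P₀ = 0.001722
Lq = P₀·a^c·ρ / (c!·(1−ρ)²) = 0.001722·27475.85258·0.9155/(720·0.007135)
= 8.43395

Final: 8.43395


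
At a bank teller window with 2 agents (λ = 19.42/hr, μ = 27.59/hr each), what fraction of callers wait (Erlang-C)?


a = λ/μ = 0.7039; ρ = a/2 = 0.3519
P₀ = 0.479357 (from M/M/c formula)
C(c,a) = [a^c/(c!(1−ρ))]·P₀ = [0.49544/(2·0.6481)]·0.479357
= 0.38225·0.479357 = 0.183235

Final: 0.183235


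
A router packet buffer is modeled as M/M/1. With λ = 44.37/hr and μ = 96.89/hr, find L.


ρ = λ/μ = 44.37/96.89 = 0.4579
L = ρ/(1−ρ) = 0.4579/(1 − 0.4579) = 0.4579/0.5421 = 0.8448

Final: 0.8448


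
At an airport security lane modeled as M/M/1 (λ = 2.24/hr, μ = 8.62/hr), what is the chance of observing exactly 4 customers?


ρ = 2.24/8.62 = 0.2599
P_n = (1−ρ)·ρ^n = (1 − 0.2599)·0.2599^4 = 0.7401·0.004560 = 0.003375

Final: 0.003375


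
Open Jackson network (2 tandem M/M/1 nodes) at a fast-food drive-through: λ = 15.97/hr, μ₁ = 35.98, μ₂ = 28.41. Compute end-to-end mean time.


Each node sees arrival rate λ = 15.97/hr (tandem ⇒ throughput preserved).
W₁ = 1/(μ₁−λ) = 1/(35.98−15.97) = 0.04998 hr
W₂ = 1/(μ₂−λ) = 1/(28.41−15.97) = 0.08039 hr
W_total = W₁ + W₂ = 0.04998 + 0.08039 = 0.13036 hr

Final: 0.13036 hr


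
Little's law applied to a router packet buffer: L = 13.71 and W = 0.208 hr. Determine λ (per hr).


λ = L/W = 13.71/0.208 = 65.9135 /hr

Final: 65.9135 /hr


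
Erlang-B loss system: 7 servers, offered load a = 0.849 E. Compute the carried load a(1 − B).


B(7,0.849) = 0.00002699 (Erlang-B)
Carried load = a(1 − B) = 0.849·(1 − 0.00002699) = 0.849·0.999973 = 0.8490 E

Final: 0.8490 Erlangs


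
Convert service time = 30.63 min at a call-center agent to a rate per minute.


μ = 1/(service time) in consistent units.
1 minute = 1 min, so μ = 1/30.63 = 0.03265 per minute

Final: 0.03265 /min


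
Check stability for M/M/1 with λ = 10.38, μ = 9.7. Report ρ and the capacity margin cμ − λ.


Total capacity cμ = 1·9.7 = 9.70/hr
ρ = λ/(cμ) = 10.38/9.70 = 1.0701
Stable ⇔ ρ < 1: NO
Spare capacity = cμ − λ = 9.70 − 10.38 = -0.68/hr

Final: ρ = 1.0701; unstable; margin = -0.68/hr


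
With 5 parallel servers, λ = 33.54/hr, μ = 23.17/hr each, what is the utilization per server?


ρ = λ/(cμ) = 33.54/(5·23.17) = 33.54/115.85 = 0.2895

Final: 0.2895


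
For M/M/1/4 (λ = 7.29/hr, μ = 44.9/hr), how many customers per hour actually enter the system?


ρ = 0.1624; P_K = (1−ρ)ρ^4/(1−ρ^5) = 0.0005821
λ_eff = λ(1 − P_K) = 7.29·(1 − 0.0005821) = 7.29·0.999418 = 7.2858 /hr

Final: 7.2858 /hr


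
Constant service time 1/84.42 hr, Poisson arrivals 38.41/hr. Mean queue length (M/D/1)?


ρ = 38.41/84.42 = 0.4550
M/D/1: Lq = ρ²/(2(1−ρ)) = 0.2070/(2·0.5450) = 0.18992

Final: 0.18992


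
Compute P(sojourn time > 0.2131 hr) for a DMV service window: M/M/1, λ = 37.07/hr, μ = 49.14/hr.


W ~ Exponential(μ−λ) for M/M/1.
μ − λ = 49.14 − 37.07 = 12.0700
P(W > t) = e^{−(μ−λ)t} = e^{−2.5721} = 0.076374

Final: 0.076374


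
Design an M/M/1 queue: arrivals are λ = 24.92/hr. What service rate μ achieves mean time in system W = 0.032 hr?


W = 1/(μ−λ) ⇒ μ − λ = 1/W = 1/0.032 = 31.2500
μ = λ + 1/W = 24.92 + 31.2500 = 56.1700 per hr

Final: 56.1700 /hr


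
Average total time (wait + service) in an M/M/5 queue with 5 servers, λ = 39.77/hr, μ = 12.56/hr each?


a = 3.1664; ρ = 0.6333; P₀ = 0.038622
Lq = P₀·a^c·ρ/(c!(1−ρ)²) = 0.48240
Wq = Lq/λ = 0.48240/39.77 = 0.01213 hr
W = Wq + 1/μ = 0.01213 + 0.07962 = 0.09175 hr

Final: 0.09175 hr


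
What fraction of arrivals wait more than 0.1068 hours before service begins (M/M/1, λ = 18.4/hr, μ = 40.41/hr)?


ρ = 18.4/40.41 = 0.4553
P(Wq > t) = ρ·e^{−(μ−λ)t} = 0.4553·e^{−2.3507}
= 0.4553·0.095305 = 0.043396

Final: 0.043396


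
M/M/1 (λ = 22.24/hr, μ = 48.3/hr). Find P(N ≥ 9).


ρ = 22.24/48.3 = 0.4605
P(N ≥ n) = ρ^n = 0.4605^9 = 0.0009304

Final: 0.0009304


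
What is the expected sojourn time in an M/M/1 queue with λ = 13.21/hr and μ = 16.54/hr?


W = 1/(μ−λ) = 1/(16.54 − 13.21) = 1/3.33 = 0.3003 hr

Final: 0.3003 hr


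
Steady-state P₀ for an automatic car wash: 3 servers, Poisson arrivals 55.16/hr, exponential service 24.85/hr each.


a = λ/μ = 55.16/24.85 = 2.2197; ρ = a/c = 0.7399
Σ_{k=0}^{2} a^k/k! (terms k=0..2) = 1.00000 + 2.21972 + 2.46357 = 5.68329
Tail: a^3/(3!(1−ρ)) = 10.93688/(6·0.2601) = 7.00829
P₀ = 1/(5.68329 + 7.00829) = 1/12.69158 = 0.078792

Final: 0.078792


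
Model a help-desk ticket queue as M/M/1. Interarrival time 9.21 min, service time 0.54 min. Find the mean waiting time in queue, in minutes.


λ = 60/9.21 = 6.5147 /hr
μ = 60/0.54 = 111.1111 /hr
ρ = λ/μ = 6.5147/111.1111 = 0.05863
Wq = ρ/(μ−λ) = 0.05863/(111.1111−6.5147) = 0.0005606 hr
In minutes: 0.0005606·60 = 0.03363 min

Final: 0.03363 min


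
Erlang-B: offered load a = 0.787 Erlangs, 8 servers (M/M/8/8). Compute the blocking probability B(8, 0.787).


B(c,a) = (a^c/c!) / Σ_{k=0}^{c} a^k/k!
a^8/8! = 0.000003650
Σ terms (k=0..8): 1.00000 + 0.78700 + 0.30968 + 0.08124 + 0.01598 + 0.002516 + 0.0003300 + 0.00003710 + 0.000003650 = 2.196796
B = 0.000003650/2.196796 = 0.000001661

Final: 0.000001661


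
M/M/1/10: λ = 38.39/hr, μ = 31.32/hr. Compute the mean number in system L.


ρ = 38.39/31.32 = 1.2257
L = ρ[1 − (K+1)ρ^K + Kρ^(K+1)] / [(1−ρ)(1−ρ^(K+1))]
Numerator: 1.2257·(1 − 11·7.655324 + 10·9.383394) = 13.023884
Denominator: (-0.2257)·(-8.383394) = 1.892420
L = 13.023884/1.892420 = 6.8821

Final: 6.8821


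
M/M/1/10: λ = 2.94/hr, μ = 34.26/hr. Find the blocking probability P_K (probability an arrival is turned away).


ρ = λ/μ = 2.94/34.26 = 0.08581
P_K = (1−ρ)ρ^K/(1−ρ^(K+1)) = (0.9142·2.166e-11)/(1 − 1.858e-12)
= 1.980e-11/1.000000 = 1.980e-11

Final: 1.980e-11


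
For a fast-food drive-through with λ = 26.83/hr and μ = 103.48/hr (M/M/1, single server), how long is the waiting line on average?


ρ = 26.83/103.48 = 0.2593
Lq = ρ²/(1−ρ) = 0.06722/0.7407 = 0.09076

Final: 0.09076


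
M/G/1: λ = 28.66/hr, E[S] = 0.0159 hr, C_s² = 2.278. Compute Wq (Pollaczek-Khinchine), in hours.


ρ = λ·E[S] = 28.66·0.0159 = 0.4557
E[S²] = E[S]²(1+C_s²) = 0.0159²·(1+2.278) = 0.0008287
Wq = λ·E[S²]/(2(1−ρ)) = 28.66·0.0008287/(2·0.5443) = 0.02182 hr

Final: 0.02182 hr


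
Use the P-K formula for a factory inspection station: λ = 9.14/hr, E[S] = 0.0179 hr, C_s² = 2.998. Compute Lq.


ρ = λ·E[S] = 9.14·0.0179 = 0.1636
Lq = ρ²(1+C_s²)/(2(1−ρ)) = 0.02677·(1+2.998)/(2·0.8364)
= 0.02677·3.9980/1.6728 = 0.06397

Final: 0.06397


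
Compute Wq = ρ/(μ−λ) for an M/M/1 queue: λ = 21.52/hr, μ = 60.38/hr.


ρ = 21.52/60.38 = 0.3564
Wq = ρ/(μ−λ) = 0.3564/(60.38 − 21.52) = 0.3564/38.86 = 0.009172 hr

Final: 0.009172 hr


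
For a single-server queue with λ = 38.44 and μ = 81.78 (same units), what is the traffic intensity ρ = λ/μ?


ρ = λ/μ = 38.44/81.78 = 0.4700

Final: 0.4700


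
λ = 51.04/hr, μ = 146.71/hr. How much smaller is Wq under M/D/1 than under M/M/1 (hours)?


ρ = 51.04/146.71 = 0.3479
Wq(M/M/1) = ρ/(μ−λ) = 0.3479/95.67 = 0.003636 hr
Wq(M/D/1) = ρ/(2(μ−λ)) = 0.001818 hr
Savings = 0.003636 − 0.001818 = 0.001818 hr

Final: 0.001818 hr


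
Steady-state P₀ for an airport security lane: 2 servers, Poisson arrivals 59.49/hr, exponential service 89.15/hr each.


a = λ/μ = 59.49/89.15 = 0.6673; ρ = a/c = 0.3337
Σ_{k=0}^{1} a^k/k! (terms k=0..1) = 1.00000 + 0.66730 = 1.66730
Tail: a^2/(2!(1−ρ)) = 0.44529/(2·0.6663) = 0.33413
P₀ = 1/(1.66730 + 0.33413) = 1/2.00143 = 0.499643

Final: 0.499643


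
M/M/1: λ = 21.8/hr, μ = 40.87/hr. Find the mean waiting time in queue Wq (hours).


ρ = 21.8/40.87 = 0.5334
Wq = ρ/(μ−λ) = 0.5334/(40.87 − 21.8) = 0.5334/19.07 = 0.02797 hr

Final: 0.02797 hr


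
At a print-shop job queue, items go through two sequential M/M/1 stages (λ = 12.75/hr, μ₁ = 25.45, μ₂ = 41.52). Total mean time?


Each node sees arrival rate λ = 12.75/hr (tandem ⇒ throughput preserved).
W₁ = 1/(μ₁−λ) = 1/(25.45−12.75) = 0.07874 hr
W₂ = 1/(μ₂−λ) = 1/(41.52−12.75) = 0.03476 hr
W_total = W₁ + W₂ = 0.07874 + 0.03476 = 0.11350 hr

Final: 0.11350 hr


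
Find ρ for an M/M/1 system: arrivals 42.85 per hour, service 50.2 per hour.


ρ = λ/μ = 42.85/50.2 = 0.8536

Final: 0.8536


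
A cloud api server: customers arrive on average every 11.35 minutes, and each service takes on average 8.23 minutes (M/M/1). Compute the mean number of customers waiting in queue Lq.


λ = 60/11.35 = 5.2863 /hr
μ = 60/8.23 = 7.2904 /hr
ρ = λ/μ = 5.2863/7.2904 = 0.7251
Lq = ρ²/(1−ρ) = 0.5258/0.2749 = 1.9127

Final: 1.9127


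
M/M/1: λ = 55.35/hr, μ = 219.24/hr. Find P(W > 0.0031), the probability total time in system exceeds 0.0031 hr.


W ~ Exponential(μ−λ) for M/M/1.
μ − λ = 219.24 − 55.35 = 163.8900
P(W > t) = e^{−(μ−λ)t} = e^{−0.5081} = 0.601662

Final: 0.601662


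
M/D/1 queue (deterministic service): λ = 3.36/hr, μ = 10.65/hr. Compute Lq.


ρ = 3.36/10.65 = 0.3155
M/D/1: Lq = ρ²/(2(1−ρ)) = 0.09954/(2·0.6845) = 0.07271

Final: 0.07271


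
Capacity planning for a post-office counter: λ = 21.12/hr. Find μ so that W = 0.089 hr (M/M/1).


W = 1/(μ−λ) ⇒ μ − λ = 1/W = 1/0.089 = 11.2360
μ = λ + 1/W = 21.12 + 11.2360 = 32.3560 per hr

Final: 32.3560 /hr


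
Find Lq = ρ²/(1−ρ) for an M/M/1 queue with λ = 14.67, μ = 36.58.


ρ = 14.67/36.58 = 0.4010
Lq = ρ²/(1−ρ) = 0.1608/0.5990 = 0.2685

Final: 0.2685


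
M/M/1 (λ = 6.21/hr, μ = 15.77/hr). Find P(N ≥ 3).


ρ = 6.21/15.77 = 0.3938
P(N ≥ n) = ρ^n = 0.3938^3 = 0.061063

Final: 0.061063


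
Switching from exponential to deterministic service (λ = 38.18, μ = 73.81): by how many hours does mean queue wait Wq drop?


ρ = 38.18/73.81 = 0.5173
Wq(M/M/1) = ρ/(μ−λ) = 0.5173/35.63 = 0.01452 hr
Wq(M/D/1) = ρ/(2(μ−λ)) = 0.007259 hr
Savings = 0.01452 − 0.007259 = 0.007259 hr

Final: 0.007259 hr


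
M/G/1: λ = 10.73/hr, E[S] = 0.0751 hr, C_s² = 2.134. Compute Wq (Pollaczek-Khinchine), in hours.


ρ = λ·E[S] = 10.73·0.0751 = 0.8058
E[S²] = E[S]²(1+C_s²) = 0.0751²·(1+2.134) = 0.017676
Wq = λ·E[S²]/(2(1−ρ)) = 10.73·0.017676/(2·0.1942) = 0.48837 hr

Final: 0.48837 hr


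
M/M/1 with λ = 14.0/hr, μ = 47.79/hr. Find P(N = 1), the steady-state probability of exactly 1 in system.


ρ = 14.0/47.79 = 0.2929
P_n = (1−ρ)·ρ^n = (1 − 0.2929)·0.2929^1 = 0.7071·0.292948 = 0.207130

Final: 0.207130


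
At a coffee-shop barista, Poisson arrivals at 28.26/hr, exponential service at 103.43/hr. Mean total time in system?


W = 1/(μ−λ) = 1/(103.43 − 28.26) = 1/75.17 = 0.01330 hr

Final: 0.01330 hr


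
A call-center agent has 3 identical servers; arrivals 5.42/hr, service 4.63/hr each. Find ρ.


ρ = λ/(cμ) = 5.42/(3·4.63) = 5.42/13.89 = 0.3902

Final: 0.3902


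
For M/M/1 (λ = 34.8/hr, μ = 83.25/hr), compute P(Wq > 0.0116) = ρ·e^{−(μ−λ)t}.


ρ = 34.8/83.25 = 0.4180
P(Wq > t) = ρ·e^{−(μ−λ)t} = 0.4180·e^{−0.5620}
= 0.4180·0.570056 = 0.238294

Final: 0.238294


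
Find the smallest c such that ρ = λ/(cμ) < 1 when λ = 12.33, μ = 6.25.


Stability requires cμ > λ ⇔ c > λ/μ.
λ/μ = 12.33/6.25 = 1.9728
Minimum integer c = ⌊1.9728⌋ + 1 = 2
Check: 2·6.25 = 12.50 > 12.33, while 1·6.25 = 6.25 ≤ 12.33

Final: 2 servers


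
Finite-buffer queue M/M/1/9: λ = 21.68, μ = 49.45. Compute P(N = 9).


ρ = λ/μ = 21.68/49.45 = 0.4384
P_K = (1−ρ)ρ^K/(1−ρ^(K+1)) = (0.5616·0.0005985)/(1 − 0.0002624)
= 0.0003361/0.999738 = 0.0003362

Final: 0.0003362


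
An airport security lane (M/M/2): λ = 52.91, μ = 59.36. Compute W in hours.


a = 0.8913; ρ = 0.4457; P₀ = 0.383441
Lq = P₀·a^c·ρ/(c!(1−ρ)²) = 0.22092
Wq = Lq/λ = 0.22092/52.91 = 0.004175 hr
W = Wq + 1/μ = 0.004175 + 0.01685 = 0.02102 hr

Final: 0.02102 hr


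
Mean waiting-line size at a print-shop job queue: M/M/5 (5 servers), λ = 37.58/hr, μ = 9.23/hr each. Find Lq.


a = λ/μ = 4.0715; ρ = a/5 = 0.8143
P₀ = 0.011592
Lq = P₀·a^c·ρ / (c!·(1−ρ)²) = 0.011592·1118.85904·0.8143/(120·0.03448)
= 2.55216

Final: 2.55216


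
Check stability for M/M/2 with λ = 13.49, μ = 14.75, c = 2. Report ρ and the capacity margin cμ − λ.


Total capacity cμ = 2·14.75 = 29.50/hr
ρ = λ/(cμ) = 13.49/29.50 = 0.4573
Stable ⇔ ρ < 1: YES
Spare capacity = cμ − λ = 29.50 − 13.49 = 16.01/hr

Final: ρ = 0.4573; stable; margin = 16.01/hr


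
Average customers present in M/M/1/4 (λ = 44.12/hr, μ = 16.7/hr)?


ρ = 44.12/16.7 = 2.6419
L = ρ[1 − (K+1)ρ^K + Kρ^(K+1)] / [(1−ρ)(1−ρ^(K+1))]
Numerator: 2.6419·(1 − 5·48.716506 + 4·128.704924) = 719.227775
Denominator: (-1.6419)·(-127.704924) = 209.680780
L = 719.227775/209.680780 = 3.4301

Final: 3.4301


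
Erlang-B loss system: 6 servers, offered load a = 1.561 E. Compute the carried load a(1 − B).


B(6,1.561) = 0.004223 (Erlang-B)
Carried load = a(1 − B) = 1.561·(1 − 0.004223) = 1.561·0.995777 = 1.5544 E

Final: 1.5544 Erlangs


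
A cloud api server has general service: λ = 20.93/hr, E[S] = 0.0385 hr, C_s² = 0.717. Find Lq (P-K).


ρ = λ·E[S] = 20.93·0.0385 = 0.8058
Lq = ρ²(1+C_s²)/(2(1−ρ)) = 0.6493·(1+0.717)/(2·0.1942)
= 0.6493·1.7170/0.3884 = 2.87053

Final: 2.87053


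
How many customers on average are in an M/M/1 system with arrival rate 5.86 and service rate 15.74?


ρ = λ/μ = 5.86/15.74 = 0.3723
L = ρ/(1−ρ) = 0.3723/(1 − 0.3723) = 0.3723/0.6277 = 0.5931

Final: 0.5931


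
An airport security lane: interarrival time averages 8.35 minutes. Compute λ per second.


λ = 1/(interarrival time) in consistent units.
1 second = 0.0166667 min, so λ = 0.0166667/8.35 = 0.001996 per second

Final: 0.001996 /sec


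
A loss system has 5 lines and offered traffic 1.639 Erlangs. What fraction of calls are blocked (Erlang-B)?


B(c,a) = (a^c/c!) / Σ_{k=0}^{c} a^k/k!
a^5/5! = 0.098563
Σ terms (k=0..5): 1.00000 + 1.63900 + 1.34316 + 0.73381 + 0.30068 + 0.09856 = 5.115217
B = 0.098563/5.115217 = 0.019269

Final: 0.019269


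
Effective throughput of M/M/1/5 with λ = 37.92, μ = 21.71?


ρ = 1.7467; P_K = (1−ρ)ρ^5/(1−ρ^6) = 0.443083
λ_eff = λ(1 − P_K) = 37.92·(1 − 0.443083) = 37.92·0.556917 = 21.1183 /hr

Final: 21.1183 /hr


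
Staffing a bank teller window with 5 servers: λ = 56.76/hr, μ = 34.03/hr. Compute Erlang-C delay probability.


a = λ/μ = 1.6679; ρ = a/5 = 0.3336
P₀ = 0.188103 (from M/M/c formula)
C(c,a) = [a^c/(c!(1−ρ))]·P₀ = [12.90928/(120·0.6664)]·0.188103
= 0.16143·0.188103 = 0.030365

Final: 0.030365


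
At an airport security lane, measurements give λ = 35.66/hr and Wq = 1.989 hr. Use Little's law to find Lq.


Lq = λWq = 35.66·1.989 = 70.9277

Final: 70.9277


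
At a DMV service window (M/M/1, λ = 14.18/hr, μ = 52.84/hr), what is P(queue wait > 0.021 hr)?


ρ = 14.18/52.84 = 0.2684
P(Wq > t) = ρ·e^{−(μ−λ)t} = 0.2684·e^{−0.8119}
= 0.2684·0.444031 = 0.119159

Final: 0.119159


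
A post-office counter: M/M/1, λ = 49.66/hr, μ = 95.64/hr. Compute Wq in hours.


ρ = 49.66/95.64 = 0.5192
Wq = ρ/(μ−λ) = 0.5192/(95.64 − 49.66) = 0.5192/45.98 = 0.01129 hr

Final: 0.01129 hr


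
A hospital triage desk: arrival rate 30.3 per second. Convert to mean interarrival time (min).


Mean interarrival time = 1/λ = 1/30.3 second = 0.03300 second
In minutes: 0.03300 × 0.0166667 = 0.0005501 min

Final: 0.0005501 min


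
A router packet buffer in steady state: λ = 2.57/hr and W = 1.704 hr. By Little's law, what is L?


L = λW = 2.57·1.704 = 4.3793

Final: 4.3793


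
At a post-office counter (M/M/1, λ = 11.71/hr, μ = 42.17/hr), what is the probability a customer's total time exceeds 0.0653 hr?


W ~ Exponential(μ−λ) for M/M/1.
μ − λ = 42.17 − 11.71 = 30.4600
P(W > t) = e^{−(μ−λ)t} = e^{−1.9890} = 0.136827

Final: 0.136827


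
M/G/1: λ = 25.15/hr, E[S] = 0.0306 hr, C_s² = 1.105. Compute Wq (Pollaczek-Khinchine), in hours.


ρ = λ·E[S] = 25.15·0.0306 = 0.7696
E[S²] = E[S]²(1+C_s²) = 0.0306²·(1+1.105) = 0.001971
Wq = λ·E[S²]/(2(1−ρ)) = 25.15·0.001971/(2·0.2304) = 0.10757 hr

Final: 0.10757 hr


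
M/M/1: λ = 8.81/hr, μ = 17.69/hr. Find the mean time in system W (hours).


W = 1/(μ−λ) = 1/(17.69 − 8.81) = 1/8.88 = 0.1126 hr

Final: 0.1126 hr


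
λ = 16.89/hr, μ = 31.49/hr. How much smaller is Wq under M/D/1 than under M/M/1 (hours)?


ρ = 16.89/31.49 = 0.5364
Wq(M/M/1) = ρ/(μ−λ) = 0.5364/14.60 = 0.03674 hr
Wq(M/D/1) = ρ/(2(μ−λ)) = 0.01837 hr
Savings = 0.03674 − 0.01837 = 0.01837 hr

Final: 0.01837 hr


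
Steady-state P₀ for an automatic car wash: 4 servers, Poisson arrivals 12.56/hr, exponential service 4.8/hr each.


a = λ/μ = 12.56/4.8 = 2.6167; ρ = a/c = 0.6542
Σ_{k=0}^{3} a^k/k! (terms k=0..3) = 1.00000 + 2.61667 + 3.42347 + 2.98603 = 10.02617
Tail: a^4/(4!(1−ρ)) = 46.88065/(24·0.3458) = 5.64827
P₀ = 1/(10.02617 + 5.64827) = 1/15.67444 = 0.063798

Final: 0.063798


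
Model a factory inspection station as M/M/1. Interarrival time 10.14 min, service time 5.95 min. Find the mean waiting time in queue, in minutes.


λ = 60/10.14 = 5.9172 /hr
μ = 60/5.95 = 10.0840 /hr
ρ = λ/μ = 5.9172/10.0840 = 0.5868
Wq = ρ/(μ−λ) = 0.5868/(10.0840−5.9172) = 0.14082 hr
In minutes: 0.14082·60 = 8.449 min

Final: 8.449 min


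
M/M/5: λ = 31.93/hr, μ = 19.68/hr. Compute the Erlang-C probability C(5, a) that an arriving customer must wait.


a = λ/μ = 1.6225; ρ = a/5 = 0.3245
P₀ = 0.196932 (from M/M/c formula)
C(c,a) = [a^c/(c!(1−ρ))]·P₀ = [11.24266/(120·0.6755)]·0.196932
= 0.13869·0.196932 = 0.027313

Final: 0.027313


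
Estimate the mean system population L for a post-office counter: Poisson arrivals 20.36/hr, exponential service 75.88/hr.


ρ = λ/μ = 20.36/75.88 = 0.2683
L = ρ/(1−ρ) = 0.2683/(1 − 0.2683) = 0.2683/0.7317 = 0.3667

Final: 0.3667


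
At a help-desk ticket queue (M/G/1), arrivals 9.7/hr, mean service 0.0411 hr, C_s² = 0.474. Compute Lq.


ρ = λ·E[S] = 9.7·0.0411 = 0.3987
Lq = ρ²(1+C_s²)/(2(1−ρ)) = 0.1589·(1+0.474)/(2·0.6013)
= 0.1589·1.4740/1.2027 = 0.19480

Final: 0.19480


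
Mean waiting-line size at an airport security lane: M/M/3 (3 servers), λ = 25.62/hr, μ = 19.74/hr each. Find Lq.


a = λ/μ = 1.2979; ρ = a/3 = 0.4326
P₀ = 0.264388
Lq = P₀·a^c·ρ / (c!·(1−ρ)²) = 0.264388·2.18623·0.4326/(6·0.32192)
= 0.12947

Final: 0.12947


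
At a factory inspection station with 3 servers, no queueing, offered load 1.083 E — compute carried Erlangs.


B(3,1.083) = 0.073480 (Erlang-B)
Carried load = a(1 − B) = 1.083·(1 − 0.073480) = 1.083·0.926520 = 1.0034 E

Final: 1.0034 Erlangs


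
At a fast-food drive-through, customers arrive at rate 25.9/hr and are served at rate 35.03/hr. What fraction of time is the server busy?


ρ = λ/μ = 25.9/35.03 = 0.7394

Final: 0.7394


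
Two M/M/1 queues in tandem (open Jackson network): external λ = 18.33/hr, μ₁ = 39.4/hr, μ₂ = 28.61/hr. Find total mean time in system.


Each node sees arrival rate λ = 18.33/hr (tandem ⇒ throughput preserved).
W₁ = 1/(μ₁−λ) = 1/(39.4−18.33) = 0.04746 hr
W₂ = 1/(μ₂−λ) = 1/(28.61−18.33) = 0.09728 hr
W_total = W₁ + W₂ = 0.04746 + 0.09728 = 0.14474 hr

Final: 0.14474 hr


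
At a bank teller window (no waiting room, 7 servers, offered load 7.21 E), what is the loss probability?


B(c,a) = (a^c/c!) / Σ_{k=0}^{c} a^k/k!
a^7/7! = 200.963098
Σ terms (k=0..7): 1.00000 + 7.21000 + 25.99205 + 62.46756 + 112.59778 + 162.36599 + 195.10980 + 200.96310 = 767.706284
B = 200.963098/767.706284 = 0.261771

Final: 0.261771


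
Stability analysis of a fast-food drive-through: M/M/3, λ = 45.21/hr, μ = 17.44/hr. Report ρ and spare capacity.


Total capacity cμ = 3·17.44 = 52.32/hr
ρ = λ/(cμ) = 45.21/52.32 = 0.8641
Stable ⇔ ρ < 1: YES
Spare capacity = cμ − λ = 52.32 − 45.21 = 7.11/hr

Final: ρ = 0.8641; stable; margin = 7.11/hr


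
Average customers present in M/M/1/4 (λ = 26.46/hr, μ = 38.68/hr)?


ρ = 26.46/38.68 = 0.6841
L = ρ[1 − (K+1)ρ^K + Kρ^(K+1)] / [(1−ρ)(1−ρ^(K+1))]
Numerator: 0.6841·(1 − 5·0.218985 + 4·0.149802) = 0.344968
Denominator: (0.3159)·(0.850198) = 0.268599
L = 0.344968/0.268599 = 1.2843

Final: 1.2843


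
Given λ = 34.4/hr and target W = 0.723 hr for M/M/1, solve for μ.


W = 1/(μ−λ) ⇒ μ − λ = 1/W = 1/0.723 = 1.3831
μ = λ + 1/W = 34.4 + 1.3831 = 35.7831 per hr

Final: 35.7831 /hr


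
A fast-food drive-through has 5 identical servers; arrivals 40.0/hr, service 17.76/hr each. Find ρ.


ρ = λ/(cμ) = 40.0/(5·17.76) = 40.0/88.80 = 0.4505

Final: 0.4505


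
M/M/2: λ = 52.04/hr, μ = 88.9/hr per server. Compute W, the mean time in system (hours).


a = 0.5854; ρ = 0.2927; P₀ = 0.547163
Lq = P₀·a^c·ρ/(c!(1−ρ)²) = 0.05485
Wq = Lq/λ = 0.05485/52.04 = 0.001054 hr
W = Wq + 1/μ = 0.001054 + 0.01125 = 0.01230 hr

Final: 0.01230 hr


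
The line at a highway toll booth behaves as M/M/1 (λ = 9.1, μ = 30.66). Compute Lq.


ρ = 9.1/30.66 = 0.2968
Lq = ρ²/(1−ρ) = 0.08809/0.7032 = 0.1253

Final: 0.1253


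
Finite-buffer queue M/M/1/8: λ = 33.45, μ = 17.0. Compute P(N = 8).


ρ = λ/μ = 33.45/17.0 = 1.9676
P_K = (1−ρ)ρ^K/(1−ρ^(K+1)) = (-0.9676·224.686824)/(1 − 442.104369)
= -217.417545/-441.104369 = 0.492894

Final: 0.492894


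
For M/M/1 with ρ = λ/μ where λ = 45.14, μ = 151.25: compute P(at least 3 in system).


ρ = 45.14/151.25 = 0.2984
P(N ≥ n) = ρ^n = 0.2984^3 = 0.026583

Final: 0.026583


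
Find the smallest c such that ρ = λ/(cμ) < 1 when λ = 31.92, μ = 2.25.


Stability requires cμ > λ ⇔ c > λ/μ.
λ/μ = 31.92/2.25 = 14.1867
Minimum integer c = ⌊14.1867⌋ + 1 = 15
Check: 15·2.25 = 33.75 > 31.92, while 14·2.25 = 31.50 ≤ 31.92

Final: 15 servers


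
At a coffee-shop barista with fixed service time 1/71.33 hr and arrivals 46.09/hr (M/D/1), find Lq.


ρ = 46.09/71.33 = 0.6462
M/D/1: Lq = ρ²/(2(1−ρ)) = 0.4175/(2·0.3538) = 0.58996

Final: 0.58996


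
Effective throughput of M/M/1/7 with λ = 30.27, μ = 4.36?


ρ = 6.9427; P_K = (1−ρ)ρ^7/(1−ρ^8) = 0.855963
λ_eff = λ(1 − P_K) = 30.27·(1 − 0.855963) = 30.27·0.144037 = 4.3600 /hr

Final: 4.3600 /hr


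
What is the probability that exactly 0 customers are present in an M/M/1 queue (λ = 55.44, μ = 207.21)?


ρ = 55.44/207.21 = 0.2676
P_n = (1−ρ)·ρ^n = (1 − 0.2676)·0.2676^0 = 0.7324·1.000000 = 0.732445

Final: 0.732445


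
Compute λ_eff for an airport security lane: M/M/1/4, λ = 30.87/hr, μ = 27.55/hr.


ρ = 1.1205; P_K = (1−ρ)ρ^4/(1−ρ^5) = 0.247887
λ_eff = λ(1 − P_K) = 30.87·(1 − 0.247887) = 30.87·0.752113 = 23.2177 /hr

Final: 23.2177 /hr


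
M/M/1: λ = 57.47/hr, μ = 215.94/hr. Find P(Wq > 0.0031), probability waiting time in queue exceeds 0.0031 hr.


ρ = 57.47/215.94 = 0.2661
P(Wq > t) = ρ·e^{−(μ−λ)t} = 0.2661·e^{−0.4913}
= 0.2661·0.611857 = 0.162839

Final: 0.162839


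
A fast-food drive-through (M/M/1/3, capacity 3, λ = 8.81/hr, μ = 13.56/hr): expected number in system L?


ρ = 8.81/13.56 = 0.6497
L = ρ[1 − (K+1)ρ^K + Kρ^(K+1)] / [(1−ρ)(1−ρ^(K+1))]
Numerator: 0.6497·(1 − 4·0.274251 + 3·0.178182) = 0.284273
Denominator: (0.3503)·(0.821818) = 0.287879
L = 0.284273/0.287879 = 0.9875

Final: 0.9875


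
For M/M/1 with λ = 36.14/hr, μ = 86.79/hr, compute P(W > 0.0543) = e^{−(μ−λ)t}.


W ~ Exponential(μ−λ) for M/M/1.
μ − λ = 86.79 − 36.14 = 50.6500
P(W > t) = e^{−(μ−λ)t} = e^{−2.7503} = 0.063909

Final: 0.063909


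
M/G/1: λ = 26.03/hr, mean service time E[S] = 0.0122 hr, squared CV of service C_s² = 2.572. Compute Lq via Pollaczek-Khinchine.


ρ = λ·E[S] = 26.03·0.0122 = 0.3176
Lq = ρ²(1+C_s²)/(2(1−ρ)) = 0.1008·(1+2.572)/(2·0.6824)
= 0.1008·3.5720/1.3649 = 0.26393

Final: 0.26393


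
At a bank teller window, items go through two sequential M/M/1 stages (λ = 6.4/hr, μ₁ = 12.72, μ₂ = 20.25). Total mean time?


Each node sees arrival rate λ = 6.4/hr (tandem ⇒ throughput preserved).
W₁ = 1/(μ₁−λ) = 1/(12.72−6.4) = 0.15823 hr
W₂ = 1/(μ₂−λ) = 1/(20.25−6.4) = 0.07220 hr
W_total = W₁ + W₂ = 0.15823 + 0.07220 = 0.23043 hr

Final: 0.23043 hr
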